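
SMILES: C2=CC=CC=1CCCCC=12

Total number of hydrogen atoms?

12

Hydrogens are implicit in SMILES; fill each atom to its normal valence:
  4 × C: 2 H each → 8
  4 × C (aromatic): 1 H each → 4
  2 × C (aromatic): no H
  Total hydrogens = 12.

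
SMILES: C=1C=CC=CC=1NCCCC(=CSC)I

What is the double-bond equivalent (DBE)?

Molecular formula from the SMILES: C12H16INS.
DoU = (2C + 2 + N − H − X)/2 = (2·12 + 2 + 1 − 16 − 1)/2 = 10/2 = 5.
(Structurally: 1 ring(s) + 4 π bond(s) = 5.)

5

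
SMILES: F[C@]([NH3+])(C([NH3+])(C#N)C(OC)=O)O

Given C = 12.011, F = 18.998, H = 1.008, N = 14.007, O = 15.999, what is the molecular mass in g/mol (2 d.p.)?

179.15

Molecular formula: [C5H10FN3O3]2+.
M = 5×12.011 + 1×18.998 + 10×1.008 + 3×14.007 + 3×15.999 = 179.15 g/mol.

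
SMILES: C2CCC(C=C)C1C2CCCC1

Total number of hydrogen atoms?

Hydrogens are implicit in SMILES; fill each atom to its normal valence:
  8 × C: 2 H each → 16
  4 × C: 1 H each → 4
  Total hydrogens = 20.

20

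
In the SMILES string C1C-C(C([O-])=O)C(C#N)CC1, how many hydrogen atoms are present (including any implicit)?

Hydrogens are implicit in SMILES; fill each atom to its normal valence:
  4 × C: 2 H each → 8
  2 × C: 1 H each → 2
  2 × C: no H
  1 × N: no H
  1 × O: no H
  1 × O (charge -1): no H
  Total hydrogens = 10.

10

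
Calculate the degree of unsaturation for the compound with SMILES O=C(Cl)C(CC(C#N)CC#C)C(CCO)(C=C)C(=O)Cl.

Molecular formula from the SMILES: C14H15Cl2NO3.
DoU = (2C + 2 + N − H − X)/2 = (2·14 + 2 + 1 − 15 − 2)/2 = 14/2 = 7.
(Structurally: 0 ring(s) + 7 π bond(s) = 7.)

7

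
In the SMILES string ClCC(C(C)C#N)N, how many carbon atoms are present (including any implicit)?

The symbol for carbon appears 5 times in the SMILES. (Cl is a single chlorine, not C + l.)

5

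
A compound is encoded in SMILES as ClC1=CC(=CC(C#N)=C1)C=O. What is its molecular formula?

C8H4ClNO

Heavy atoms from the SMILES: 8 C, 1 Cl, 1 N, 1 O.
Implicit hydrogens by atom environment:
  3 × C (aromatic): 1 H each → 3
  3 × C (aromatic): no H
  1 × C: 1 H
  1 × C: no H
  1 × Cl: no H
  1 × N: no H
  1 × O: no H
  Total hydrogens = 4.
Molecular formula: C8H4ClNO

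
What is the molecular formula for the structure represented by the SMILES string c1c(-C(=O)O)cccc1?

Heavy atoms from the SMILES: 7 C, 2 O.
Implicit hydrogens by atom environment:
  5 × C (aromatic): 1 H each → 5
  1 × C (aromatic): no H
  1 × C: no H
  1 × O: 1 H
  1 × O: no H
  Total hydrogens = 6.
Molecular formula: C7H6O2

C7H6O2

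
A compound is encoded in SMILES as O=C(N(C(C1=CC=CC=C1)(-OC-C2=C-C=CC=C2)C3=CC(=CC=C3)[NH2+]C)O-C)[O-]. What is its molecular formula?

C23H24N2O4

Heavy atoms from the SMILES: 23 C, 2 N, 4 O.
Implicit hydrogens by atom environment:
  14 × C (aromatic): 1 H each → 14
  4 × C (aromatic): no H
  3 × O: no H
  2 × C: 3 H each → 6
  2 × C: no H
  1 × C: 2 H
  1 × N (charge +1): 2 H
  1 × N: no H
  1 × O (charge -1): no H
  Total hydrogens = 24.
Molecular formula: C23H24N2O4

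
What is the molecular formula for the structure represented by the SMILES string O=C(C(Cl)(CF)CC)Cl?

Heavy atoms from the SMILES: 5 C, 2 Cl, 1 F, 1 O.
Implicit hydrogens by atom environment:
  2 × C: 2 H each → 4
  2 × C: no H
  2 × Cl: no H
  1 × C: 3 H
  1 × F: no H
  1 × O: no H
  Total hydrogens = 7.
Molecular formula: C5H7Cl2FO

C5H7Cl2FO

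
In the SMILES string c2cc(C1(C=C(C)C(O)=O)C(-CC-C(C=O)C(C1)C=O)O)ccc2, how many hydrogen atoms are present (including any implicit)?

Hydrogens are implicit in SMILES; fill each atom to its normal valence:
  6 × C: 1 H each → 6
  5 × C (aromatic): 1 H each → 5
  3 × C: 2 H each → 6
  3 × C: no H
  3 × O: no H
  2 × O: 1 H each → 2
  1 × C: 3 H
  1 × C (aromatic): no H
  Total hydrogens = 22.

22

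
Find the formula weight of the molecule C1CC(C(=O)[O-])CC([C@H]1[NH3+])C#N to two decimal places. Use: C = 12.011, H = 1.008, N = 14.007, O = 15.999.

Molecular formula: C8H12N2O2.
M = 8×12.011 + 12×1.008 + 2×14.007 + 2×15.999 = 168.20 g/mol.

168.20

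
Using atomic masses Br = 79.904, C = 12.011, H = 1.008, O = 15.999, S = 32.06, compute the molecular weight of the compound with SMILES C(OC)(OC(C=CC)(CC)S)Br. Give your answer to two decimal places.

255.17

Molecular formula: C8H15BrO2S.
M = 1×79.904 + 8×12.011 + 15×1.008 + 2×15.999 + 1×32.06 = 255.17 g/mol.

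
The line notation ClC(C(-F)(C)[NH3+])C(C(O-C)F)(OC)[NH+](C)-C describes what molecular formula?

[C9H21ClF2N2O2]2+

Heavy atoms from the SMILES: 9 C, 1 Cl, 2 F, 2 N, 2 O.
Implicit hydrogens by atom environment:
  5 × C: 3 H each → 15
  2 × C: 1 H each → 2
  2 × C: no H
  2 × F: no H
  2 × O: no H
  1 × Cl: no H
  1 × N (charge +1): 3 H
  1 × N (charge +1): 1 H
  Total hydrogens = 21.
Net charge +2.
Molecular formula: [C9H21ClF2N2O2]2+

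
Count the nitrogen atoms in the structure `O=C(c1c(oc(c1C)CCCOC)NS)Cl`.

The symbol for nitrogen appears 1 time in the SMILES.

1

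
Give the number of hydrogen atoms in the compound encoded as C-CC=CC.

Hydrogens are implicit in SMILES; fill each atom to its normal valence:
  2 × C: 3 H each → 6
  2 × C: 1 H each → 2
  1 × C: 2 H
  Total hydrogens = 10.

10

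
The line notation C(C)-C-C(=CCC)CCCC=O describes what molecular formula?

C11H20O

Heavy atoms from the SMILES: 11 C, 1 O.
Implicit hydrogens by atom environment:
  6 × C: 2 H each → 12
  2 × C: 3 H each → 6
  2 × C: 1 H each → 2
  1 × C: no H
  1 × O: no H
  Total hydrogens = 20.
Molecular formula: C11H20O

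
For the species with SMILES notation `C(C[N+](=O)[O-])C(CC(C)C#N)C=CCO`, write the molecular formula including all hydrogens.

C10H16N2O3

Heavy atoms from the SMILES: 10 C, 2 N, 3 O.
Implicit hydrogens by atom environment:
  4 × C: 2 H each → 8
  4 × C: 1 H each → 4
  1 × C: 3 H
  1 × C: no H
  1 × N (charge +1): no H
  1 × N: no H
  1 × O: 1 H
  1 × O: no H
  1 × O (charge -1): no H
  Total hydrogens = 16.
Molecular formula: C10H16N2O3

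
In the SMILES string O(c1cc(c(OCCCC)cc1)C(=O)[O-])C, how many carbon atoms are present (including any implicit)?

12

The symbol for carbon appears 12 times in the SMILES. Lowercase c denotes aromatic carbon and counts toward C.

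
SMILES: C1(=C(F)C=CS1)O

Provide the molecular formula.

Heavy atoms from the SMILES: 4 C, 1 F, 1 O, 1 S.
Implicit hydrogens by atom environment:
  2 × C (aromatic): 1 H each → 2
  2 × C (aromatic): no H
  1 × F: no H
  1 × O: 1 H
  1 × S (aromatic): no H
  Total hydrogens = 3.
Molecular formula: C4H3FOS

C4H3FOS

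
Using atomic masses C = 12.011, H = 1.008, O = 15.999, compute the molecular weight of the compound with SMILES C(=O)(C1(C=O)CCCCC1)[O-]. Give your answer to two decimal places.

155.17

Molecular formula: C8H11O3-.
M = 8×12.011 + 11×1.008 + 3×15.999 = 155.17 g/mol.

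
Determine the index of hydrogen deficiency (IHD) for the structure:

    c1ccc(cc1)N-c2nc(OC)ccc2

8

Molecular formula from the SMILES: C12H12N2O.
DoU = (2C + 2 + N − H − X)/2 = (2·12 + 2 + 2 − 12 − 0)/2 = 16/2 = 8.
(Structurally: 2 ring(s) + 6 π bond(s) = 8.)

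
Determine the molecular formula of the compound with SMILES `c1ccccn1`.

C5H5N

Heavy atoms from the SMILES: 5 C, 1 N.
Implicit hydrogens by atom environment:
  5 × C (aromatic): 1 H each → 5
  1 × N (aromatic): no H
  Total hydrogens = 5.
Molecular formula: C5H5N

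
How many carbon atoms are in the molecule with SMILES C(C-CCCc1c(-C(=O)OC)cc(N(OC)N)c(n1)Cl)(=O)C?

The symbol for carbon appears 14 times in the SMILES. Lowercase c denotes aromatic carbon and counts toward C.

14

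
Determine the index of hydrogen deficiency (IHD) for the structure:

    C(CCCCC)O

0

Molecular formula from the SMILES: C6H14O.
DoU = (2C + 2 + N − H − X)/2 = (2·6 + 2 + 0 − 14 − 0)/2 = 0/2 = 0.
(Structurally: 0 ring(s) + 0 π bond(s) = 0.)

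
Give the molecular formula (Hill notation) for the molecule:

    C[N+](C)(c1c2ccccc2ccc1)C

Heavy atoms from the SMILES: 13 C, 1 N.
Implicit hydrogens by atom environment:
  7 × C (aromatic): 1 H each → 7
  3 × C: 3 H each → 9
  3 × C (aromatic): no H
  1 × N (charge +1): no H
  Total hydrogens = 16.
Net charge +1.
Molecular formula: C13H16N+

C13H16N+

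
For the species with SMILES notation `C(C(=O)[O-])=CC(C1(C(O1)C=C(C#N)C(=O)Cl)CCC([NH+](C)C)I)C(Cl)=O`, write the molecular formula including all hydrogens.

C16H17Cl2IN2O5

Heavy atoms from the SMILES: 16 C, 2 Cl, 1 I, 2 N, 5 O.
Implicit hydrogens by atom environment:
  6 × C: 1 H each → 6
  6 × C: no H
  4 × O: no H
  2 × C: 3 H each → 6
  2 × C: 2 H each → 4
  2 × Cl: no H
  1 × I: no H
  1 × N (charge +1): 1 H
  1 × N: no H
  1 × O (charge -1): no H
  Total hydrogens = 17.
Molecular formula: C16H17Cl2IN2O5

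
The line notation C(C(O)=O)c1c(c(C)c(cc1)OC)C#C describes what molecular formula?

C12H12O3

Heavy atoms from the SMILES: 12 C, 3 O.
Implicit hydrogens by atom environment:
  4 × C (aromatic): no H
  2 × C: 3 H each → 6
  2 × C (aromatic): 1 H each → 2
  2 × C: no H
  2 × O: no H
  1 × C: 2 H
  1 × C: 1 H
  1 × O: 1 H
  Total hydrogens = 12.
Molecular formula: C12H12O3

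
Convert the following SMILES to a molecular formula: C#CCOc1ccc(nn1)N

Heavy atoms from the SMILES: 7 C, 3 N, 1 O.
Implicit hydrogens by atom environment:
  2 × C (aromatic): 1 H each → 2
  2 × C (aromatic): no H
  2 × N (aromatic): no H
  1 × C: 2 H
  1 × C: 1 H
  1 × C: no H
  1 × N: 2 H
  1 × O: no H
  Total hydrogens = 7.
Molecular formula: C7H7N3O

C7H7N3O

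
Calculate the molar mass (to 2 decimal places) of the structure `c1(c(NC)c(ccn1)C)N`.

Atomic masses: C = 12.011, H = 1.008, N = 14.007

Molecular formula: C7H11N3.
M = 7×12.011 + 11×1.008 + 3×14.007 = 137.19 g/mol.

137.19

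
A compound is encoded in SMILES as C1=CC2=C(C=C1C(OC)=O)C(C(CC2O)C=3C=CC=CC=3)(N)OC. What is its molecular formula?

Heavy atoms from the SMILES: 19 C, 1 N, 4 O.
Implicit hydrogens by atom environment:
  8 × C (aromatic): 1 H each → 8
  4 × C (aromatic): no H
  3 × O: no H
  2 × C: 3 H each → 6
  2 × C: 1 H each → 2
  2 × C: no H
  1 × C: 2 H
  1 × N: 2 H
  1 × O: 1 H
  Total hydrogens = 21.
Molecular formula: C19H21NO4

C19H21NO4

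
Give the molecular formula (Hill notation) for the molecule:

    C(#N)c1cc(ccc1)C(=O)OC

C9H7NO2

Heavy atoms from the SMILES: 9 C, 1 N, 2 O.
Implicit hydrogens by atom environment:
  4 × C (aromatic): 1 H each → 4
  2 × C (aromatic): no H
  2 × C: no H
  2 × O: no H
  1 × C: 3 H
  1 × N: no H
  Total hydrogens = 7.
Molecular formula: C9H7NO2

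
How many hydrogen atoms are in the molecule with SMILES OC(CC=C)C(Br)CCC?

15

Hydrogens are implicit in SMILES; fill each atom to its normal valence:
  4 × C: 2 H each → 8
  3 × C: 1 H each → 3
  1 × Br: no H
  1 × C: 3 H
  1 × O: 1 H
  Total hydrogens = 15.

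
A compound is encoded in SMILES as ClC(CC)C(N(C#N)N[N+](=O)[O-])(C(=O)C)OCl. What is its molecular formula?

Heavy atoms from the SMILES: 7 C, 2 Cl, 4 N, 4 O.
Implicit hydrogens by atom environment:
  3 × C: no H
  3 × O: no H
  2 × C: 3 H each → 6
  2 × Cl: no H
  2 × N: no H
  1 × C: 2 H
  1 × C: 1 H
  1 × N: 1 H
  1 × N (charge +1): no H
  1 × O (charge -1): no H
  Total hydrogens = 10.
Molecular formula: C7H10Cl2N4O4

C7H10Cl2N4O4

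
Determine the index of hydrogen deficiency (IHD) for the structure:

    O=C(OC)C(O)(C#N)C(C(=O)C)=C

Molecular formula from the SMILES: C8H9NO4.
DoU = (2C + 2 + N − H − X)/2 = (2·8 + 2 + 1 − 9 − 0)/2 = 10/2 = 5.
(Structurally: 0 ring(s) + 5 π bond(s) = 5.)

5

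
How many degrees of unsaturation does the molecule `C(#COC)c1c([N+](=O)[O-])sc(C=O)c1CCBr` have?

Molecular formula from the SMILES: C10H8BrNO4S.
DoU = (2C + 2 + N − H − X)/2 = (2·10 + 2 + 1 − 8 − 1)/2 = 14/2 = 7.
(Structurally: 1 ring(s) + 6 π bond(s) = 7.)

7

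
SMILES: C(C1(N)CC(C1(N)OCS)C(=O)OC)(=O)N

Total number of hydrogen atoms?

15

Hydrogens are implicit in SMILES; fill each atom to its normal valence:
  4 × C: no H
  4 × O: no H
  3 × N: 2 H each → 6
  2 × C: 2 H each → 4
  1 × C: 3 H
  1 × C: 1 H
  1 × S: 1 H
  Total hydrogens = 15.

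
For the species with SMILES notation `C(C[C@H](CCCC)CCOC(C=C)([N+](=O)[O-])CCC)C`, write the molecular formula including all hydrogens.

Heavy atoms from the SMILES: 16 C, 1 N, 3 O.
Implicit hydrogens by atom environment:
  10 × C: 2 H each → 20
  3 × C: 3 H each → 9
  2 × C: 1 H each → 2
  2 × O: no H
  1 × C: no H
  1 × N (charge +1): no H
  1 × O (charge -1): no H
  Total hydrogens = 31.
Molecular formula: C16H31NO3

C16H31NO3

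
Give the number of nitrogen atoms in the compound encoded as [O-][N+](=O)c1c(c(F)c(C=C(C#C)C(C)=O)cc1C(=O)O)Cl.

1

The symbol for nitrogen appears 1 time in the SMILES.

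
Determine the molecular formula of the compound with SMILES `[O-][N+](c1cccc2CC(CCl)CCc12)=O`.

C11H12ClNO2

Heavy atoms from the SMILES: 11 C, 1 Cl, 1 N, 2 O.
Implicit hydrogens by atom environment:
  4 × C: 2 H each → 8
  3 × C (aromatic): 1 H each → 3
  3 × C (aromatic): no H
  1 × C: 1 H
  1 × Cl: no H
  1 × N (charge +1): no H
  1 × O: no H
  1 × O (charge -1): no H
  Total hydrogens = 12.
Molecular formula: C11H12ClNO2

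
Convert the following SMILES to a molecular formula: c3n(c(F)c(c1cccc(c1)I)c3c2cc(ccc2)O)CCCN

C19H18FIN2O

Heavy atoms from the SMILES: 19 C, 1 F, 1 I, 2 N, 1 O.
Implicit hydrogens by atom environment:
  9 × C (aromatic): 1 H each → 9
  7 × C (aromatic): no H
  3 × C: 2 H each → 6
  1 × F: no H
  1 × I: no H
  1 × N: 2 H
  1 × N (aromatic): no H
  1 × O: 1 H
  Total hydrogens = 18.
Molecular formula: C19H18FIN2O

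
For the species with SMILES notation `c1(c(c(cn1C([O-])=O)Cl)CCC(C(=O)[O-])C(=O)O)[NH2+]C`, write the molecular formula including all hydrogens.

C11H12ClN2O6-

Heavy atoms from the SMILES: 11 C, 1 Cl, 2 N, 6 O.
Implicit hydrogens by atom environment:
  3 × C (aromatic): no H
  3 × C: no H
  3 × O: no H
  2 × C: 2 H each → 4
  2 × O (charge -1): no H
  1 × C: 3 H
  1 × C (aromatic): 1 H
  1 × C: 1 H
  1 × Cl: no H
  1 × N (charge +1): 2 H
  1 × N (aromatic): no H
  1 × O: 1 H
  Total hydrogens = 12.
Net charge -1.
Molecular formula: C11H12ClN2O6-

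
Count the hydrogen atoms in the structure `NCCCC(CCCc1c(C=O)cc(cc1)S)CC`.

25

Hydrogens are implicit in SMILES; fill each atom to its normal valence:
  7 × C: 2 H each → 14
  3 × C (aromatic): 1 H each → 3
  3 × C (aromatic): no H
  2 × C: 1 H each → 2
  1 × C: 3 H
  1 × N: 2 H
  1 × O: no H
  1 × S: 1 H
  Total hydrogens = 25.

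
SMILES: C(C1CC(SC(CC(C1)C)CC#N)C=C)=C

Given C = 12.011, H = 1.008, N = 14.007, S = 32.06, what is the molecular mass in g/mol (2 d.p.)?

235.39

Molecular formula: C14H21NS.
M = 14×12.011 + 21×1.008 + 1×14.007 + 1×32.06 = 235.39 g/mol.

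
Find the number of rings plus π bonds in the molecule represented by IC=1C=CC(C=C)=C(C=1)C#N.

7

Molecular formula from the SMILES: C9H6IN.
DoU = (2C + 2 + N − H − X)/2 = (2·9 + 2 + 1 − 6 − 1)/2 = 14/2 = 7.
(Structurally: 1 ring(s) + 6 π bond(s) = 7.)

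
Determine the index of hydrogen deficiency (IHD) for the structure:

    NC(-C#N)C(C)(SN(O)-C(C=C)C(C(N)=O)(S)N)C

4

Molecular formula from the SMILES: C10H19N5O2S2.
DoU = (2C + 2 + N − H − X)/2 = (2·10 + 2 + 5 − 19 − 0)/2 = 8/2 = 4.
(Structurally: 0 ring(s) + 4 π bond(s) = 4.)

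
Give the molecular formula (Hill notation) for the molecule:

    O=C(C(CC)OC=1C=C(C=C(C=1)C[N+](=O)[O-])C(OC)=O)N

C13H16N2O6

Heavy atoms from the SMILES: 13 C, 2 N, 6 O.
Implicit hydrogens by atom environment:
  5 × O: no H
  3 × C (aromatic): 1 H each → 3
  3 × C (aromatic): no H
  2 × C: 3 H each → 6
  2 × C: 2 H each → 4
  2 × C: no H
  1 × C: 1 H
  1 × N: 2 H
  1 × N (charge +1): no H
  1 × O (charge -1): no H
  Total hydrogens = 16.
Molecular formula: C13H16N2O6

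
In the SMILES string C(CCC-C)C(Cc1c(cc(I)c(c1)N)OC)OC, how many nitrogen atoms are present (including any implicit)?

1

The symbol for nitrogen appears 1 time in the SMILES.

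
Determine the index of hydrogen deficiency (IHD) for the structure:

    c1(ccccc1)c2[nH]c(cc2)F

Molecular formula from the SMILES: C10H8FN.
DoU = (2C + 2 + N − H − X)/2 = (2·10 + 2 + 1 − 8 − 1)/2 = 14/2 = 7.
(Structurally: 2 ring(s) + 5 π bond(s) = 7.)

7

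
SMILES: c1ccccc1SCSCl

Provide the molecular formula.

Heavy atoms from the SMILES: 7 C, 1 Cl, 2 S.
Implicit hydrogens by atom environment:
  5 × C (aromatic): 1 H each → 5
  2 × S: no H
  1 × C: 2 H
  1 × C (aromatic): no H
  1 × Cl: no H
  Total hydrogens = 7.
Molecular formula: C7H7ClS2

C7H7ClS2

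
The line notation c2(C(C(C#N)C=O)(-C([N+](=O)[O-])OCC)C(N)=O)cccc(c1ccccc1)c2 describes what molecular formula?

C20H19N3O5

Heavy atoms from the SMILES: 20 C, 3 N, 5 O.
Implicit hydrogens by atom environment:
  9 × C (aromatic): 1 H each → 9
  4 × O: no H
  3 × C: 1 H each → 3
  3 × C: no H
  3 × C (aromatic): no H
  1 × C: 3 H
  1 × C: 2 H
  1 × N: 2 H
  1 × N (charge +1): no H
  1 × N: no H
  1 × O (charge -1): no H
  Total hydrogens = 19.
Molecular formula: C20H19N3O5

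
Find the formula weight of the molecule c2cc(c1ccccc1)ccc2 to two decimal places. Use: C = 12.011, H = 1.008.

Molecular formula: C12H10.
M = 12×12.011 + 10×1.008 = 154.21 g/mol.

154.21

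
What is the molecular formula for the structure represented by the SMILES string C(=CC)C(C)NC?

Heavy atoms from the SMILES: 6 C, 1 N.
Implicit hydrogens by atom environment:
  3 × C: 3 H each → 9
  3 × C: 1 H each → 3
  1 × N: 1 H
  Total hydrogens = 13.
Molecular formula: C6H13N

C6H13N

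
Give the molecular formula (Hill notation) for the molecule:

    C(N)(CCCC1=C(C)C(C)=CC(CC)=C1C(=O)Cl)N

C15H23ClN2O

Heavy atoms from the SMILES: 15 C, 1 Cl, 2 N, 1 O.
Implicit hydrogens by atom environment:
  5 × C (aromatic): no H
  4 × C: 2 H each → 8
  3 × C: 3 H each → 9
  2 × N: 2 H each → 4
  1 × C (aromatic): 1 H
  1 × C: 1 H
  1 × C: no H
  1 × Cl: no H
  1 × O: no H
  Total hydrogens = 23.
Molecular formula: C15H23ClN2O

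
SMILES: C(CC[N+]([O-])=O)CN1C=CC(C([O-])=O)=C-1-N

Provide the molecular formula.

Heavy atoms from the SMILES: 9 C, 3 N, 4 O.
Implicit hydrogens by atom environment:
  4 × C: 2 H each → 8
  2 × C (aromatic): 1 H each → 2
  2 × C (aromatic): no H
  2 × O: no H
  2 × O (charge -1): no H
  1 × C: no H
  1 × N: 2 H
  1 × N (aromatic): no H
  1 × N (charge +1): no H
  Total hydrogens = 12.
Net charge -1.
Molecular formula: C9H12N3O4-

C9H12N3O4-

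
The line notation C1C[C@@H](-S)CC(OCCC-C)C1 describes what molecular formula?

Heavy atoms from the SMILES: 10 C, 1 O, 1 S.
Implicit hydrogens by atom environment:
  7 × C: 2 H each → 14
  2 × C: 1 H each → 2
  1 × C: 3 H
  1 × O: no H
  1 × S: 1 H
  Total hydrogens = 20.
Molecular formula: C10H20OS

C10H20OS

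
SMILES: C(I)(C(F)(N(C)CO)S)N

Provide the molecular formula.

C4H10FIN2OS

Heavy atoms from the SMILES: 4 C, 1 F, 1 I, 2 N, 1 O, 1 S.
Implicit hydrogens by atom environment:
  1 × C: 3 H
  1 × C: 2 H
  1 × C: 1 H
  1 × C: no H
  1 × F: no H
  1 × I: no H
  1 × N: 2 H
  1 × N: no H
  1 × O: 1 H
  1 × S: 1 H
  Total hydrogens = 10.
Molecular formula: C4H10FIN2OS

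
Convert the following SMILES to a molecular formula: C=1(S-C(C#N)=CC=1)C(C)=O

Heavy atoms from the SMILES: 7 C, 1 N, 1 O, 1 S.
Implicit hydrogens by atom environment:
  2 × C (aromatic): 1 H each → 2
  2 × C (aromatic): no H
  2 × C: no H
  1 × C: 3 H
  1 × N: no H
  1 × O: no H
  1 × S (aromatic): no H
  Total hydrogens = 5.
Molecular formula: C7H5NOS

C7H5NOS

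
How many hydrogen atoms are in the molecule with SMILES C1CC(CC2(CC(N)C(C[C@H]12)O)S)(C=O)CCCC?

Hydrogens are implicit in SMILES; fill each atom to its normal valence:
  8 × C: 2 H each → 16
  4 × C: 1 H each → 4
  2 × C: no H
  1 × C: 3 H
  1 × N: 2 H
  1 × O: 1 H
  1 × O: no H
  1 × S: 1 H
  Total hydrogens = 27.

27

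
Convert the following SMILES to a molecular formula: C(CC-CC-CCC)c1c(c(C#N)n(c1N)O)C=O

C14H21N3O2

Heavy atoms from the SMILES: 14 C, 3 N, 2 O.
Implicit hydrogens by atom environment:
  7 × C: 2 H each → 14
  4 × C (aromatic): no H
  1 × C: 3 H
  1 × C: 1 H
  1 × C: no H
  1 × N: 2 H
  1 × N (aromatic): no H
  1 × N: no H
  1 × O: 1 H
  1 × O: no H
  Total hydrogens = 21.
Molecular formula: C14H21N3O2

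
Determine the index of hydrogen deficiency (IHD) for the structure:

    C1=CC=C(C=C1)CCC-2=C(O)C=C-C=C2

8

Molecular formula from the SMILES: C14H14O.
DoU = (2C + 2 + N − H − X)/2 = (2·14 + 2 + 0 − 14 − 0)/2 = 16/2 = 8.
(Structurally: 2 ring(s) + 6 π bond(s) = 8.)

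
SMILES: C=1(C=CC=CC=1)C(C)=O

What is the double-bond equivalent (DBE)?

5

Molecular formula from the SMILES: C8H8O.
DoU = (2C + 2 + N − H − X)/2 = (2·8 + 2 + 0 − 8 − 0)/2 = 10/2 = 5.
(Structurally: 1 ring(s) + 4 π bond(s) = 5.)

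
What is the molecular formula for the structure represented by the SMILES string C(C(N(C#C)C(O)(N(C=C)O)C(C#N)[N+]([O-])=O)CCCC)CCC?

Heavy atoms from the SMILES: 16 C, 4 N, 4 O.
Implicit hydrogens by atom environment:
  7 × C: 2 H each → 14
  4 × C: 1 H each → 4
  3 × C: no H
  3 × N: no H
  2 × C: 3 H each → 6
  2 × O: 1 H each → 2
  1 × N (charge +1): no H
  1 × O: no H
  1 × O (charge -1): no H
  Total hydrogens = 26.
Molecular formula: C16H26N4O4

C16H26N4O4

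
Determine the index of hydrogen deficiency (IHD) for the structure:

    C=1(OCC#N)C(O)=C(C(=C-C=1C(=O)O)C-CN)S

Molecular formula from the SMILES: C11H12N2O4S.
DoU = (2C + 2 + N − H − X)/2 = (2·11 + 2 + 2 − 12 − 0)/2 = 14/2 = 7.
(Structurally: 1 ring(s) + 6 π bond(s) = 7.)

7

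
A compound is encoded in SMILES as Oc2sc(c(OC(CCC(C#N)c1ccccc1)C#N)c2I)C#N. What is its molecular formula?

C17H12IN3O2S

Heavy atoms from the SMILES: 17 C, 1 I, 3 N, 2 O, 1 S.
Implicit hydrogens by atom environment:
  5 × C (aromatic): 1 H each → 5
  5 × C (aromatic): no H
  3 × C: no H
  3 × N: no H
  2 × C: 2 H each → 4
  2 × C: 1 H each → 2
  1 × I: no H
  1 × O: 1 H
  1 × O: no H
  1 × S (aromatic): no H
  Total hydrogens = 12.
Molecular formula: C17H12IN3O2S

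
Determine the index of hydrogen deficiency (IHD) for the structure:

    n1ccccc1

Molecular formula from the SMILES: C5H5N.
DoU = (2C + 2 + N − H − X)/2 = (2·5 + 2 + 1 − 5 − 0)/2 = 8/2 = 4.
(Structurally: 1 ring(s) + 3 π bond(s) = 4.)

4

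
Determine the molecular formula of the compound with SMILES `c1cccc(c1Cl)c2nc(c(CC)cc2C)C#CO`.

Heavy atoms from the SMILES: 16 C, 1 Cl, 1 N, 1 O.
Implicit hydrogens by atom environment:
  6 × C (aromatic): no H
  5 × C (aromatic): 1 H each → 5
  2 × C: 3 H each → 6
  2 × C: no H
  1 × C: 2 H
  1 × Cl: no H
  1 × N (aromatic): no H
  1 × O: 1 H
  Total hydrogens = 14.
Molecular formula: C16H14ClNO

C16H14ClNO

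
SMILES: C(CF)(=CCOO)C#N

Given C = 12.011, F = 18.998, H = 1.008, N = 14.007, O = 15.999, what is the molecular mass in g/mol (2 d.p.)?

Molecular formula: C5H6FNO2.
M = 5×12.011 + 1×18.998 + 6×1.008 + 1×14.007 + 2×15.999 = 131.11 g/mol.

131.11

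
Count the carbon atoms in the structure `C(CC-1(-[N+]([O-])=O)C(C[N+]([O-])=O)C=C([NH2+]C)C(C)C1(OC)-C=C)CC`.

16

The symbol for carbon appears 16 times in the SMILES.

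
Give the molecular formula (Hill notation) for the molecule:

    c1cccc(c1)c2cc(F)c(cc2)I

Heavy atoms from the SMILES: 12 C, 1 F, 1 I.
Implicit hydrogens by atom environment:
  8 × C (aromatic): 1 H each → 8
  4 × C (aromatic): no H
  1 × F: no H
  1 × I: no H
  Total hydrogens = 8.
Molecular formula: C12H8FI

C12H8FI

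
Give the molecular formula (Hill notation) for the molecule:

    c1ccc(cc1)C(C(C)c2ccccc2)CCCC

Heavy atoms from the SMILES: 19 C.
Implicit hydrogens by atom environment:
  10 × C (aromatic): 1 H each → 10
  3 × C: 2 H each → 6
  2 × C: 3 H each → 6
  2 × C: 1 H each → 2
  2 × C (aromatic): no H
  Total hydrogens = 24.
Molecular formula: C19H24

C19H24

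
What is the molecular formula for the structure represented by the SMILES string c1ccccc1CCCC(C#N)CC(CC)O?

C15H21NO

Heavy atoms from the SMILES: 15 C, 1 N, 1 O.
Implicit hydrogens by atom environment:
  5 × C: 2 H each → 10
  5 × C (aromatic): 1 H each → 5
  2 × C: 1 H each → 2
  1 × C: 3 H
  1 × C: no H
  1 × C (aromatic): no H
  1 × N: no H
  1 × O: 1 H
  Total hydrogens = 21.
Molecular formula: C15H21NO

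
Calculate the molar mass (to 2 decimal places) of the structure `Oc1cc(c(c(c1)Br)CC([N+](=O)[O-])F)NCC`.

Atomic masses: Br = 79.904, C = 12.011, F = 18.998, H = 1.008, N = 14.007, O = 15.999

Molecular formula: C10H12BrFN2O3.
M = 1×79.904 + 10×12.011 + 1×18.998 + 12×1.008 + 2×14.007 + 3×15.999 = 307.12 g/mol.

307.12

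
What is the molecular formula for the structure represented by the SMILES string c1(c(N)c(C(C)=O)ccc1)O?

C8H9NO2

Heavy atoms from the SMILES: 8 C, 1 N, 2 O.
Implicit hydrogens by atom environment:
  3 × C (aromatic): 1 H each → 3
  3 × C (aromatic): no H
  1 × C: 3 H
  1 × C: no H
  1 × N: 2 H
  1 × O: 1 H
  1 × O: no H
  Total hydrogens = 9.
Molecular formula: C8H9NO2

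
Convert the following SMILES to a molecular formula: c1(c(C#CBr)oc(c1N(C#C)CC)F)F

Heavy atoms from the SMILES: 1 Br, 10 C, 2 F, 1 N, 1 O.
Implicit hydrogens by atom environment:
  4 × C (aromatic): no H
  3 × C: no H
  2 × F: no H
  1 × Br: no H
  1 × C: 3 H
  1 × C: 2 H
  1 × C: 1 H
  1 × N: no H
  1 × O (aromatic): no H
  Total hydrogens = 6.
Molecular formula: C10H6BrF2NO

C10H6BrF2NO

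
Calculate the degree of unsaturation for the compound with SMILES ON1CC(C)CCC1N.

1

Molecular formula from the SMILES: C6H14N2O.
DoU = (2C + 2 + N − H − X)/2 = (2·6 + 2 + 2 − 14 − 0)/2 = 2/2 = 1.
(Structurally: 1 ring(s) + 0 π bond(s) = 1.)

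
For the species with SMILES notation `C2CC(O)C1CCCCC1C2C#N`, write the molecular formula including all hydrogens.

Heavy atoms from the SMILES: 11 C, 1 N, 1 O.
Implicit hydrogens by atom environment:
  6 × C: 2 H each → 12
  4 × C: 1 H each → 4
  1 × C: no H
  1 × N: no H
  1 × O: 1 H
  Total hydrogens = 17.
Molecular formula: C11H17NO

C11H17NO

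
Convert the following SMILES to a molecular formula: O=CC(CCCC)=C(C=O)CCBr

Heavy atoms from the SMILES: 1 Br, 10 C, 2 O.
Implicit hydrogens by atom environment:
  5 × C: 2 H each → 10
  2 × C: 1 H each → 2
  2 × C: no H
  2 × O: no H
  1 × Br: no H
  1 × C: 3 H
  Total hydrogens = 15.
Molecular formula: C10H15BrO2

C10H15BrO2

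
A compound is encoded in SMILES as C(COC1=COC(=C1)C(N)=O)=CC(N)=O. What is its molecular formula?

Heavy atoms from the SMILES: 9 C, 2 N, 4 O.
Implicit hydrogens by atom environment:
  3 × O: no H
  2 × C (aromatic): 1 H each → 2
  2 × C: 1 H each → 2
  2 × C (aromatic): no H
  2 × C: no H
  2 × N: 2 H each → 4
  1 × C: 2 H
  1 × O (aromatic): no H
  Total hydrogens = 10.
Molecular formula: C9H10N2O4

C9H10N2O4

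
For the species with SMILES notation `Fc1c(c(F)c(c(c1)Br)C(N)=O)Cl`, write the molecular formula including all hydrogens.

Heavy atoms from the SMILES: 1 Br, 7 C, 1 Cl, 2 F, 1 N, 1 O.
Implicit hydrogens by atom environment:
  5 × C (aromatic): no H
  2 × F: no H
  1 × Br: no H
  1 × C (aromatic): 1 H
  1 × C: no H
  1 × Cl: no H
  1 × N: 2 H
  1 × O: no H
  Total hydrogens = 3.
Molecular formula: C7H3BrClF2NO

C7H3BrClF2NO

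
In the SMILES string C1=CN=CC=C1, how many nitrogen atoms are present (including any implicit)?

1

The symbol for nitrogen appears 1 time in the SMILES.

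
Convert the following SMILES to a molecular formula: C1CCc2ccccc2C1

Heavy atoms from the SMILES: 10 C.
Implicit hydrogens by atom environment:
  4 × C: 2 H each → 8
  4 × C (aromatic): 1 H each → 4
  2 × C (aromatic): no H
  Total hydrogens = 12.
Molecular formula: C10H12

C10H12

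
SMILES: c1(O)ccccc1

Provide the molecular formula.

C6H6O

Heavy atoms from the SMILES: 6 C, 1 O.
Implicit hydrogens by atom environment:
  5 × C (aromatic): 1 H each → 5
  1 × C (aromatic): no H
  1 × O: 1 H
  Total hydrogens = 6.
Molecular formula: C6H6O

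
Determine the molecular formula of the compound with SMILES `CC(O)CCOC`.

C5H12O2

Heavy atoms from the SMILES: 5 C, 2 O.
Implicit hydrogens by atom environment:
  2 × C: 3 H each → 6
  2 × C: 2 H each → 4
  1 × C: 1 H
  1 × O: 1 H
  1 × O: no H
  Total hydrogens = 12.
Molecular formula: C5H12O2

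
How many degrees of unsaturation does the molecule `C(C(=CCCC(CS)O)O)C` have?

1

Molecular formula from the SMILES: C8H16O2S.
DoU = (2C + 2 + N − H − X)/2 = (2·8 + 2 + 0 − 16 − 0)/2 = 2/2 = 1.
(Structurally: 0 ring(s) + 1 π bond(s) = 1.)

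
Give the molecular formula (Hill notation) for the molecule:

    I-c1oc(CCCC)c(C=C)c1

C10H13IO

Heavy atoms from the SMILES: 10 C, 1 I, 1 O.
Implicit hydrogens by atom environment:
  4 × C: 2 H each → 8
  3 × C (aromatic): no H
  1 × C: 3 H
  1 × C (aromatic): 1 H
  1 × C: 1 H
  1 × I: no H
  1 × O (aromatic): no H
  Total hydrogens = 13.
Molecular formula: C10H13IO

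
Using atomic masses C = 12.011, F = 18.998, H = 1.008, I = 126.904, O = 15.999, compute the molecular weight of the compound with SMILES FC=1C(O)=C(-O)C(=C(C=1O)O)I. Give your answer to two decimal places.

Molecular formula: C6H4FIO4.
M = 6×12.011 + 1×18.998 + 4×1.008 + 1×126.904 + 4×15.999 = 286.00 g/mol.

286.00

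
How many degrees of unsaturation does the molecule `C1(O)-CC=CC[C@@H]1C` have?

2

Molecular formula from the SMILES: C7H12O.
DoU = (2C + 2 + N − H − X)/2 = (2·7 + 2 + 0 − 12 − 0)/2 = 4/2 = 2.
(Structurally: 1 ring(s) + 1 π bond(s) = 2.)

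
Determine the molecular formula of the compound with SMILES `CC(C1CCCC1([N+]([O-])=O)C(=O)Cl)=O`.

C8H10ClNO4

Heavy atoms from the SMILES: 8 C, 1 Cl, 1 N, 4 O.
Implicit hydrogens by atom environment:
  3 × C: 2 H each → 6
  3 × C: no H
  3 × O: no H
  1 × C: 3 H
  1 × C: 1 H
  1 × Cl: no H
  1 × N (charge +1): no H
  1 × O (charge -1): no H
  Total hydrogens = 10.
Molecular formula: C8H10ClNO4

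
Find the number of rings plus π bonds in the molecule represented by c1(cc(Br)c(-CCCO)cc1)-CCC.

Molecular formula from the SMILES: C12H17BrO.
DoU = (2C + 2 + N − H − X)/2 = (2·12 + 2 + 0 − 17 − 1)/2 = 8/2 = 4.
(Structurally: 1 ring(s) + 3 π bond(s) = 4.)

4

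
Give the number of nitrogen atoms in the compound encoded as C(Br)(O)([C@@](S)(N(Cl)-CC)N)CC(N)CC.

3

The symbol for nitrogen appears 3 times in the SMILES.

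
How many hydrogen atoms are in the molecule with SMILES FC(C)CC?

9

Hydrogens are implicit in SMILES; fill each atom to its normal valence:
  2 × C: 3 H each → 6
  1 × C: 2 H
  1 × C: 1 H
  1 × F: no H
  Total hydrogens = 9.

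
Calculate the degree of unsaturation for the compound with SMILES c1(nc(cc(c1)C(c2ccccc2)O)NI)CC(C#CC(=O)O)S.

11

Molecular formula from the SMILES: C17H15IN2O3S.
DoU = (2C + 2 + N − H − X)/2 = (2·17 + 2 + 2 − 15 − 1)/2 = 22/2 = 11.
(Structurally: 2 ring(s) + 9 π bond(s) = 11.)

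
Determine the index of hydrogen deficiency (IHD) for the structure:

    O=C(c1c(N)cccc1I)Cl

5

Molecular formula from the SMILES: C7H5ClINO.
DoU = (2C + 2 + N − H − X)/2 = (2·7 + 2 + 1 − 5 − 2)/2 = 10/2 = 5.
(Structurally: 1 ring(s) + 4 π bond(s) = 5.)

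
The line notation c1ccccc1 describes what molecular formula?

C6H6

Heavy atoms from the SMILES: 6 C.
Implicit hydrogens by atom environment:
  6 × C (aromatic): 1 H each → 6
  Total hydrogens = 6.
Molecular formula: C6H6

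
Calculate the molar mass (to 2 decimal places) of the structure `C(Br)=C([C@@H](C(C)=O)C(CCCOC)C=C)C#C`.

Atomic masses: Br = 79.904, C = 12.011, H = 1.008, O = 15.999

Molecular formula: C14H19BrO2.
M = 1×79.904 + 14×12.011 + 19×1.008 + 2×15.999 = 299.21 g/mol.

299.21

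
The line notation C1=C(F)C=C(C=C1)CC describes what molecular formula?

Heavy atoms from the SMILES: 8 C, 1 F.
Implicit hydrogens by atom environment:
  4 × C (aromatic): 1 H each → 4
  2 × C (aromatic): no H
  1 × C: 3 H
  1 × C: 2 H
  1 × F: no H
  Total hydrogens = 9.
Molecular formula: C8H9F

C8H9F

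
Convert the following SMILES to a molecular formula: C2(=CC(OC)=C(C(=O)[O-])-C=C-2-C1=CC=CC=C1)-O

C14H11O4-

Heavy atoms from the SMILES: 14 C, 4 O.
Implicit hydrogens by atom environment:
  7 × C (aromatic): 1 H each → 7
  5 × C (aromatic): no H
  2 × O: no H
  1 × C: 3 H
  1 × C: no H
  1 × O: 1 H
  1 × O (charge -1): no H
  Total hydrogens = 11.
Net charge -1.
Molecular formula: C14H11O4-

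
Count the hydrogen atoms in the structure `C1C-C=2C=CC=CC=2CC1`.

12

Hydrogens are implicit in SMILES; fill each atom to its normal valence:
  4 × C: 2 H each → 8
  4 × C (aromatic): 1 H each → 4
  2 × C (aromatic): no H
  Total hydrogens = 12.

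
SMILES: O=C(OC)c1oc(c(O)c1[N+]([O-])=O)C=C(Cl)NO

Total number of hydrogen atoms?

7

Hydrogens are implicit in SMILES; fill each atom to its normal valence:
  4 × C (aromatic): no H
  3 × O: no H
  2 × C: no H
  2 × O: 1 H each → 2
  1 × C: 3 H
  1 × C: 1 H
  1 × Cl: no H
  1 × N: 1 H
  1 × N (charge +1): no H
  1 × O (aromatic): no H
  1 × O (charge -1): no H
  Total hydrogens = 7.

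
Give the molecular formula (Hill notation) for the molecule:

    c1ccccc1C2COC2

Heavy atoms from the SMILES: 9 C, 1 O.
Implicit hydrogens by atom environment:
  5 × C (aromatic): 1 H each → 5
  2 × C: 2 H each → 4
  1 × C: 1 H
  1 × C (aromatic): no H
  1 × O: no H
  Total hydrogens = 10.
Molecular formula: C9H10O

C9H10O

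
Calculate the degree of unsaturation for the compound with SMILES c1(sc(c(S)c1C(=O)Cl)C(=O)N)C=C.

Molecular formula from the SMILES: C8H6ClNO2S2.
DoU = (2C + 2 + N − H − X)/2 = (2·8 + 2 + 1 − 6 − 1)/2 = 12/2 = 6.
(Structurally: 1 ring(s) + 5 π bond(s) = 6.)

6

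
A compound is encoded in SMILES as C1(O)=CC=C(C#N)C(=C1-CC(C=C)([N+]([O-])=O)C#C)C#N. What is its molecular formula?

Heavy atoms from the SMILES: 14 C, 3 N, 3 O.
Implicit hydrogens by atom environment:
  4 × C (aromatic): no H
  4 × C: no H
  2 × C: 2 H each → 4
  2 × C (aromatic): 1 H each → 2
  2 × C: 1 H each → 2
  2 × N: no H
  1 × N (charge +1): no H
  1 × O: 1 H
  1 × O: no H
  1 × O (charge -1): no H
  Total hydrogens = 9.
Molecular formula: C14H9N3O3

C14H9N3O3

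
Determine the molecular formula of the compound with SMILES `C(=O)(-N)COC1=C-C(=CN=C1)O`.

Heavy atoms from the SMILES: 7 C, 2 N, 3 O.
Implicit hydrogens by atom environment:
  3 × C (aromatic): 1 H each → 3
  2 × C (aromatic): no H
  2 × O: no H
  1 × C: 2 H
  1 × C: no H
  1 × N: 2 H
  1 × N (aromatic): no H
  1 × O: 1 H
  Total hydrogens = 8.
Molecular formula: C7H8N2O3

C7H8N2O3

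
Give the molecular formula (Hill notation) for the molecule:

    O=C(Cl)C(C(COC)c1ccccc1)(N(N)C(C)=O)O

Heavy atoms from the SMILES: 13 C, 1 Cl, 2 N, 4 O.
Implicit hydrogens by atom environment:
  5 × C (aromatic): 1 H each → 5
  3 × C: no H
  3 × O: no H
  2 × C: 3 H each → 6
  1 × C: 2 H
  1 × C: 1 H
  1 × C (aromatic): no H
  1 × Cl: no H
  1 × N: 2 H
  1 × N: no H
  1 × O: 1 H
  Total hydrogens = 17.
Molecular formula: C13H17ClN2O4

C13H17ClN2O4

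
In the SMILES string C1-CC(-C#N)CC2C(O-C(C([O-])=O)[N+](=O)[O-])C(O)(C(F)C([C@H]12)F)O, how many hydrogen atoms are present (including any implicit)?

15

Hydrogens are implicit in SMILES; fill each atom to its normal valence:
  7 × C: 1 H each → 7
  3 × C: 2 H each → 6
  3 × C: no H
  3 × O: no H
  2 × F: no H
  2 × O: 1 H each → 2
  2 × O (charge -1): no H
  1 × N: no H
  1 × N (charge +1): no H
  Total hydrogens = 15.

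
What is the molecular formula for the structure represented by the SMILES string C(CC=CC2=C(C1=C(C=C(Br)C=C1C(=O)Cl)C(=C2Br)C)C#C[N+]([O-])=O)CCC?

C21H18Br2ClNO3

Heavy atoms from the SMILES: 2 Br, 21 C, 1 Cl, 1 N, 3 O.
Implicit hydrogens by atom environment:
  8 × C (aromatic): no H
  4 × C: 2 H each → 8
  3 × C: no H
  2 × Br: no H
  2 × C: 3 H each → 6
  2 × C (aromatic): 1 H each → 2
  2 × C: 1 H each → 2
  2 × O: no H
  1 × Cl: no H
  1 × N (charge +1): no H
  1 × O (charge -1): no H
  Total hydrogens = 18.
Molecular formula: C21H18Br2ClNO3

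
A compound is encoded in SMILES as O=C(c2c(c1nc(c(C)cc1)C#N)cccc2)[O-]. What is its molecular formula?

Heavy atoms from the SMILES: 14 C, 2 N, 2 O.
Implicit hydrogens by atom environment:
  6 × C (aromatic): 1 H each → 6
  5 × C (aromatic): no H
  2 × C: no H
  1 × C: 3 H
  1 × N (aromatic): no H
  1 × N: no H
  1 × O: no H
  1 × O (charge -1): no H
  Total hydrogens = 9.
Net charge -1.
Molecular formula: C14H9N2O2-

C14H9N2O2-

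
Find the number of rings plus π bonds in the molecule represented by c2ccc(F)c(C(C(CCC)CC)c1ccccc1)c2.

Molecular formula from the SMILES: C19H23F.
DoU = (2C + 2 + N − H − X)/2 = (2·19 + 2 + 0 − 23 − 1)/2 = 16/2 = 8.
(Structurally: 2 ring(s) + 6 π bond(s) = 8.)

8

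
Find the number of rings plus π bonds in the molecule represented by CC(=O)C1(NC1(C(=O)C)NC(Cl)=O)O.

Molecular formula from the SMILES: C7H9ClN2O4.
DoU = (2C + 2 + N − H − X)/2 = (2·7 + 2 + 2 − 9 − 1)/2 = 8/2 = 4.
(Structurally: 1 ring(s) + 3 π bond(s) = 4.)

4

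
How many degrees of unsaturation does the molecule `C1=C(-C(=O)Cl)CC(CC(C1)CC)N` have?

3

Molecular formula from the SMILES: C10H16ClNO.
DoU = (2C + 2 + N − H − X)/2 = (2·10 + 2 + 1 − 16 − 1)/2 = 6/2 = 3.
(Structurally: 1 ring(s) + 2 π bond(s) = 3.)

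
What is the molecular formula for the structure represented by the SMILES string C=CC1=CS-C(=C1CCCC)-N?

C10H15NS

Heavy atoms from the SMILES: 10 C, 1 N, 1 S.
Implicit hydrogens by atom environment:
  4 × C: 2 H each → 8
  3 × C (aromatic): no H
  1 × C: 3 H
  1 × C (aromatic): 1 H
  1 × C: 1 H
  1 × N: 2 H
  1 × S (aromatic): no H
  Total hydrogens = 15.
Molecular formula: C10H15NS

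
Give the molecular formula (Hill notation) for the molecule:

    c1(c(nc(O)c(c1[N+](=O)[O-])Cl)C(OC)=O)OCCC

Heavy atoms from the SMILES: 10 C, 1 Cl, 2 N, 6 O.
Implicit hydrogens by atom environment:
  5 × C (aromatic): no H
  4 × O: no H
  2 × C: 3 H each → 6
  2 × C: 2 H each → 4
  1 × C: no H
  1 × Cl: no H
  1 × N (aromatic): no H
  1 × N (charge +1): no H
  1 × O: 1 H
  1 × O (charge -1): no H
  Total hydrogens = 11.
Molecular formula: C10H11ClN2O6

C10H11ClN2O6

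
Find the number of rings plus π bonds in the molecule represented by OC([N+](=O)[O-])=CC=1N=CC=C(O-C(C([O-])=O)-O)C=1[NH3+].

Molecular formula from the SMILES: C9H9N3O7.
DoU = (2C + 2 + N − H − X)/2 = (2·9 + 2 + 3 − 9 − 0)/2 = 14/2 = 7.
(Structurally: 1 ring(s) + 6 π bond(s) = 7.)

7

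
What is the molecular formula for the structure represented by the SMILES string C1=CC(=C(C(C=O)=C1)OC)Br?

C8H7BrO2

Heavy atoms from the SMILES: 1 Br, 8 C, 2 O.
Implicit hydrogens by atom environment:
  3 × C (aromatic): 1 H each → 3
  3 × C (aromatic): no H
  2 × O: no H
  1 × Br: no H
  1 × C: 3 H
  1 × C: 1 H
  Total hydrogens = 7.
Molecular formula: C8H7BrO2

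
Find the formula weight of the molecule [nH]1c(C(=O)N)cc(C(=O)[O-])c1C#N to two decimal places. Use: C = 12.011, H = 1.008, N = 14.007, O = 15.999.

178.13

Molecular formula: C7H4N3O3-.
M = 7×12.011 + 4×1.008 + 3×14.007 + 3×15.999 = 178.13 g/mol.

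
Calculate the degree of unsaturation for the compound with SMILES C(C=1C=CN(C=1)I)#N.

5

Molecular formula from the SMILES: C5H3IN2.
DoU = (2C + 2 + N − H − X)/2 = (2·5 + 2 + 2 − 3 − 1)/2 = 10/2 = 5.
(Structurally: 1 ring(s) + 4 π bond(s) = 5.)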